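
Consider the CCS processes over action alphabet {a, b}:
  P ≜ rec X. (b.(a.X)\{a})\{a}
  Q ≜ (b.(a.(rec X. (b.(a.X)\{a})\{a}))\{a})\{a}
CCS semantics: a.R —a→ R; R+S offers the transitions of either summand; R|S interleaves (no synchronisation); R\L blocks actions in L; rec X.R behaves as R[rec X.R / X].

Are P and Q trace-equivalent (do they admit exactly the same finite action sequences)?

traces(P) = traces(Q)

LTS(P): 2 reachable states
  m0 = rec X. (b.(a.X)\{a})\{a} | --b--▸ m1
  m1 = (a.(rec X. (b.(a.X)\{a})\{a}))\{a}\{a} | (no moves)
LTS(Q): 2 reachable states
  n0 = (b.(a.(rec X. (b.(a.X)\{a})\{a}))\{a})\{a} | --b--▸ n1
  n1 = (a.(rec X. (b.(a.X)\{a})\{a}))\{a}\{a} | (no moves)
Partition-refinement fixed point:
  B0 = {m0, n0}
  B1 = {m1, n1}
m0 ∈ B0, n0 ∈ B0 → same block
Bisimilar ⇒ trace-equivalent.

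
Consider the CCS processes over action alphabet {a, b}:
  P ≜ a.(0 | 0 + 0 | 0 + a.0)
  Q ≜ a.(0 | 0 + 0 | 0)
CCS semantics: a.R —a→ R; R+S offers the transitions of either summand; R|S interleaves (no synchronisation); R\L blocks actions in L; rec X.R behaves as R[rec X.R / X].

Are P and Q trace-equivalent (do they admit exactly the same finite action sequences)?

Reachable graph of P (3 states):
  u0 = a.(0 | 0 + 0 | 0 + a.0) ⊢ -a-> u1
  u1 = 0 | 0 + 0 | 0 + a.0 ⊢ -a-> u2
  u2 = 0 ⊢ ·
Reachable graph of Q (2 states):
  v0 = a.(0 | 0 + 0 | 0) ⊢ -a-> v1
  v1 = 0 | 0 + 0 | 0 ⊢ ·
Executing aa from P (initial set {u0}):
  step 1 (a): {u1}
  step 2 (a): {u2}
  ✓ P
Executing aa from Q (initial set {v0}):
  step 1 (a): {v1}
  step 2 (a): ∅  — Q cannot continue

trace-distinct — witness ⟨aa⟩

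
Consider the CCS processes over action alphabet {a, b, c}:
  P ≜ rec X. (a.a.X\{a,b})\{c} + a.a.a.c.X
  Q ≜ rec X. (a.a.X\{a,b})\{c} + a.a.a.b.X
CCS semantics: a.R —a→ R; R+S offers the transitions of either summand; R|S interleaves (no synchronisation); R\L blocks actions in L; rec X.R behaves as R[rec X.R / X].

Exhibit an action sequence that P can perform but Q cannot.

Reachable graph of P (6 states):
  s0 = rec X. (a.a.X\{a,b})\{c} + a.a.a.c.X → -a-> s1, -a-> s2
  s1 = (a.(rec X. (a.a.X\{a,b})\{c} + a.a.a.c.X)\{a,b})\{c} → -a-> s3
  s2 = a.a.c.(rec X. (a.a.X\{a,b})\{c} + a.a.a.c.X) → -a-> s4
  s3 = (rec X. (a.a.X\{a,b})\{c} + a.a.a.c.X)\{a,b}\{c} → ∅
  s4 = a.c.(rec X. (a.a.X\{a,b})\{c} + a.a.a.c.X) → -a-> s5
  s5 = c.(rec X. (a.a.X\{a,b})\{c} + a.a.a.c.X) → -c-> s0
Reachable graph of Q (6 states):
  t0 = rec X. (a.a.X\{a,b})\{c} + a.a.a.b.X → -a-> t1, -a-> t2
  t1 = (a.(rec X. (a.a.X\{a,b})\{c} + a.a.a.b.X)\{a,b})\{c} → -a-> t3
  t2 = a.a.b.(rec X. (a.a.X\{a,b})\{c} + a.a.a.b.X) → -a-> t4
  t3 = (rec X. (a.a.X\{a,b})\{c} + a.a.a.b.X)\{a,b}\{c} → ∅
  t4 = a.b.(rec X. (a.a.X\{a,b})\{c} + a.a.a.b.X) → -a-> t5
  t5 = b.(rec X. (a.a.X\{a,b})\{c} + a.a.a.b.X) → -b-> t0
Run σ = ⟨aaac⟩ on P: start {s0}
  step 1 (a): {s1, s2}
  step 2 (a): {s3, s4}
  step 3 (a): {s5}
  step 4 (c): {s0}
  P completes σ.
Run σ = ⟨aaac⟩ on Q: start {t0}
  step 1 (a): {t1, t2}
  step 2 (a): {t3, t4}
  step 3 (a): {t5}
  step 4 (c): no successor for Q

aaac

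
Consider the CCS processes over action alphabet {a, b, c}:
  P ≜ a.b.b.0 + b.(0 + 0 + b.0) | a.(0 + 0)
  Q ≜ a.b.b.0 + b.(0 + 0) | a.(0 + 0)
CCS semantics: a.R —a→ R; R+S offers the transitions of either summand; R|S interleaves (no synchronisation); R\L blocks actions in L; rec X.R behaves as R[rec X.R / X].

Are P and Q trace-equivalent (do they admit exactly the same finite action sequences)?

traces(P) ≠ traces(Q) — witness ⟨bb⟩

LTS(P): 9 reachable states
  m0 = a.b.b.0 + b.(0 + 0 + b.0) | a.(0 + 0) → --a--▸ m1, --a--▸ m2, --b--▸ m3
  m1 = b.(0 + 0 + b.0) | (0 + 0) → --b--▸ m4
  m2 = b.b.0 → --b--▸ m5
  m3 = (0 + 0 + b.0) | a.(0 + 0) → --a--▸ m4, --b--▸ m6
  m4 = (0 + 0 + b.0) | (0 + 0) → --b--▸ m7
  m5 = b.0 → --b--▸ m8
  m6 = 0 | a.(0 + 0) → --a--▸ m7
  m7 = 0 | (0 + 0) → stopped
  m8 = 0 → stopped
LTS(Q): 7 reachable states
  n0 = a.b.b.0 + b.(0 + 0) | a.(0 + 0) → --a--▸ n1, --a--▸ n2, --b--▸ n3
  n1 = b.(0 + 0) | (0 + 0) → --b--▸ n4
  n2 = b.b.0 → --b--▸ n5
  n3 = (0 + 0) | a.(0 + 0) → --a--▸ n4
  n4 = (0 + 0) | (0 + 0) → stopped
  n5 = b.0 → --b--▸ n6
  n6 = 0 → stopped
Trace ⟨bb⟩ through P, begin at {m0}:
  after b @ step 1: {m3}
  after b @ step 2: {m6}
  P completes σ.
Trace ⟨bb⟩ through Q, begin at {n0}:
  after b @ step 1: {n3}
  after b @ step 2: ∅ (Q stuck)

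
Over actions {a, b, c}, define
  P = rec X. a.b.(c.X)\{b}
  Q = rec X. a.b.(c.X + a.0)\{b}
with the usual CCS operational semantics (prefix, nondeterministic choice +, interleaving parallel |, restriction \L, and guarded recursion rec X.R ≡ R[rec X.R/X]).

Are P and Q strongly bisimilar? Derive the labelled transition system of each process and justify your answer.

P ≁ Q

P's transition system — 5 states:
  m0 = rec X. a.b.(c.X)\{b} | —a→ m1
  m1 = b.(c.(rec X. a.b.(c.X)\{b}))\{b} | —b→ m2
  m2 = (c.(rec X. a.b.(c.X)\{b}))\{b} | —c→ m3
  m3 = (rec X. a.b.(c.X)\{b})\{b} | —a→ m4
  m4 = (b.(c.(rec X. a.b.(c.X)\{b}))\{b})\{b} | ·
Q's transition system — 6 states:
  n0 = rec X. a.b.(c.X + a.0)\{b} | —a→ n1
  n1 = b.(c.(rec X. a.b.(c.X + a.0)\{b}) + a.0)\{b} | —b→ n2
  n2 = (c.(rec X. a.b.(c.X + a.0)\{b}) + a.0)\{b} | —a→ n3, —c→ n4
  n3 = 0\{b} | ·
  n4 = (rec X. a.b.(c.X + a.0)\{b})\{b} | —a→ n5
  n5 = (b.(c.(rec X. a.b.(c.X + a.0)\{b}) + a.0)\{b})\{b} | ·
Coarsest stable partition (strong bisimilarity classes):
  B0 = {m0}
  B1 = {m1}
  B2 = {m2}
  B3 = {m3, n4}
  B4 = {m4, n3, n5}
  B5 = {n0}
  B6 = {n1}
  B7 = {n2}
m0 ∈ B0, n0 ∈ B5 → different blocks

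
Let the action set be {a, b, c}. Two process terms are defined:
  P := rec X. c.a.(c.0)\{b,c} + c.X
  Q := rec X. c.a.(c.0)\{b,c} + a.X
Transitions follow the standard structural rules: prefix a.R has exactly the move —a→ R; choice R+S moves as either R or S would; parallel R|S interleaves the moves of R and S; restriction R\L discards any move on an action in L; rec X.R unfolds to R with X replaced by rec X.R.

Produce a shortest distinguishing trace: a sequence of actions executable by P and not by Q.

P's transition system — 3 states:
  u0 = rec X. c.a.(c.0)\{b,c} + c.X :: -c-> u0, -c-> u1
  u1 = a.(c.0)\{b,c} :: -a-> u2
  u2 = (c.0)\{b,c} :: stopped
Q's transition system — 3 states:
  v0 = rec X. c.a.(c.0)\{b,c} + a.X :: -a-> v0, -c-> v1
  v1 = a.(c.0)\{b,c} :: -a-> v2
  v2 = (c.0)\{b,c} :: stopped
Executing cc from P (initial set {u0}):
  [1] c ⇒ {u0, u1}
  [2] c ⇒ {u0, u1}
  P completes σ.
Executing cc from Q (initial set {v0}):
  [1] c ⇒ {v1}
  [2] c ⇒ ∅ (Q stuck)

cc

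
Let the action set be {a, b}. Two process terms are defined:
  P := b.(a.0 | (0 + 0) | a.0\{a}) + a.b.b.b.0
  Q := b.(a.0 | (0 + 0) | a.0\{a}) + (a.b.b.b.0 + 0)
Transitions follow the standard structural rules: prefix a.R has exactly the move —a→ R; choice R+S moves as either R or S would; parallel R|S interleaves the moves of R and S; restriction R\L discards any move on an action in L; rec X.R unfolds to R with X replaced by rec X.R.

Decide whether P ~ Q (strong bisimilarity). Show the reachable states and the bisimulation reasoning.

YES

LTS(P): 9 reachable states
  u0 = b.(a.0 | (0 + 0) | a.0\{a}) + a.b.b.b.0 ⊢ =a=> u1, =b=> u2
  u1 = b.b.b.0 ⊢ =b=> u3
  u2 = a.0 | (0 + 0) | a.0\{a} ⊢ =a=> u4, =a=> u5
  u3 = b.b.0 ⊢ =b=> u6
  u4 = 0 | (0 + 0) | a.0\{a} ⊢ =a=> u7
  u5 = a.0 | (0 + 0) | 0\{a} ⊢ =a=> u7
  u6 = b.0 ⊢ =b=> u8
  u7 = 0 | (0 + 0) | 0\{a} ⊢ ∅
  u8 = 0 ⊢ ∅
LTS(Q): 9 reachable states
  v0 = b.(a.0 | (0 + 0) | a.0\{a}) + (a.b.b.b.0 + 0) ⊢ =a=> v1, =b=> v2
  v1 = b.b.b.0 ⊢ =b=> v3
  v2 = a.0 | (0 + 0) | a.0\{a} ⊢ =a=> v4, =a=> v5
  v3 = b.b.0 ⊢ =b=> v6
  v4 = 0 | (0 + 0) | a.0\{a} ⊢ =a=> v7
  v5 = a.0 | (0 + 0) | 0\{a} ⊢ =a=> v7
  v6 = b.0 ⊢ =b=> v8
  v7 = 0 | (0 + 0) | 0\{a} ⊢ ∅
  v8 = 0 ⊢ ∅
Bisimilarity quotient blocks:
  B0 = {u0, v0}
  B1 = {u2, v2}
  B2 = {u4, u5, v4, v5}
  B3 = {u7, u8, v7, v8}
  B4 = {u1, v1}
  B5 = {u3, v3}
  B6 = {u6, v6}
u0 ∈ B0, v0 ∈ B0 → same block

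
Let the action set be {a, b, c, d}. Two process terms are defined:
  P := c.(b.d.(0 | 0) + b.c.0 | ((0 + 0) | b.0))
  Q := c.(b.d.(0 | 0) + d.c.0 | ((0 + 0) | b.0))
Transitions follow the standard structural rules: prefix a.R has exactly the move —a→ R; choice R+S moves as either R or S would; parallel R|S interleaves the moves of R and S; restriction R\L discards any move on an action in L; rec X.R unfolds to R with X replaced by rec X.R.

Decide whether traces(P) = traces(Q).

Reachable graph of P (9 states):
  m0 = c.(b.d.(0 | 0) + b.c.0 | ((0 + 0) | b.0)) | —c→ m1
  m1 = b.d.(0 | 0) + b.c.0 | ((0 + 0) | b.0) | —b→ m2, —b→ m3, —b→ m4
  m2 = b.c.0 | ((0 + 0) | 0) | —b→ m5
  m3 = c.0 | ((0 + 0) | b.0) | —b→ m5, —c→ m6
  m4 = d.(0 | 0) | —d→ m7
  m5 = c.0 | ((0 + 0) | 0) | —c→ m8
  m6 = 0 | ((0 + 0) | b.0) | —b→ m8
  m7 = 0 | 0 | ∅
  m8 = 0 | ((0 + 0) | 0) | ∅
Reachable graph of Q (9 states):
  n0 = c.(b.d.(0 | 0) + d.c.0 | ((0 + 0) | b.0)) | —c→ n1
  n1 = b.d.(0 | 0) + d.c.0 | ((0 + 0) | b.0) | —b→ n2, —b→ n3, —d→ n4
  n2 = d.(0 | 0) | —d→ n5
  n3 = d.c.0 | ((0 + 0) | 0) | —d→ n6
  n4 = c.0 | ((0 + 0) | b.0) | —b→ n6, —c→ n7
  n5 = 0 | 0 | ∅
  n6 = c.0 | ((0 + 0) | 0) | —c→ n8
  n7 = 0 | ((0 + 0) | b.0) | —b→ n8
  n8 = 0 | ((0 + 0) | 0) | ∅
Run σ = ⟨cbb⟩ on P: start {m0}
  step 1 (c): {m1}
  step 2 (b): {m2, m3, m4}
  step 3 (b): {m5}
  ✓ P
Run σ = ⟨cbb⟩ on Q: start {n0}
  step 1 (c): {n1}
  step 2 (b): {n2, n3}
  step 3 (b): no successor for Q

traces(P) ≠ traces(Q) — witness ⟨cbb⟩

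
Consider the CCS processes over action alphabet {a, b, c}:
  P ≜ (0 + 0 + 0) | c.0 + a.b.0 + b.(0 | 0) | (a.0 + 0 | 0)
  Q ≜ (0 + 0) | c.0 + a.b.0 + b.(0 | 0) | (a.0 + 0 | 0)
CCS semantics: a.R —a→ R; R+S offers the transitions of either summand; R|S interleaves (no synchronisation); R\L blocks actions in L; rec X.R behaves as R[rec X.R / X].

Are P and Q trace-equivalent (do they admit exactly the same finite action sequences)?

traces(P) = traces(Q)

LTS(P): 7 reachable states
  u0 = (0 + 0 + 0) | c.0 + a.b.0 + b.(0 | 0) | (a.0 + 0 | 0) → =a=> u1, =a=> u2, =b=> u3, =c=> u4
  u1 = b.(0 | 0) | 0 → =b=> u5
  u2 = b.0 → =b=> u6
  u3 = 0 | 0 | (a.0 + 0 | 0) → =a=> u5
  u4 = (0 + 0 + 0) | 0 → deadlocked
  u5 = 0 | 0 | 0 → deadlocked
  u6 = 0 → deadlocked
LTS(Q): 7 reachable states
  v0 = (0 + 0) | c.0 + a.b.0 + b.(0 | 0) | (a.0 + 0 | 0) → =a=> v1, =a=> v2, =b=> v3, =c=> v4
  v1 = b.(0 | 0) | 0 → =b=> v5
  v2 = b.0 → =b=> v6
  v3 = 0 | 0 | (a.0 + 0 | 0) → =a=> v5
  v4 = (0 + 0) | 0 → deadlocked
  v5 = 0 | 0 | 0 → deadlocked
  v6 = 0 → deadlocked
Bisimilarity quotient blocks:
  B0 = {u0, v0}
  B1 = {u1, u2, v1, v2}
  B2 = {u4, u5, u6, v4, v5, v6}
  B3 = {u3, v3}
u0 ∈ B0, v0 ∈ B0 → same block
Bisimilar ⇒ trace-equivalent.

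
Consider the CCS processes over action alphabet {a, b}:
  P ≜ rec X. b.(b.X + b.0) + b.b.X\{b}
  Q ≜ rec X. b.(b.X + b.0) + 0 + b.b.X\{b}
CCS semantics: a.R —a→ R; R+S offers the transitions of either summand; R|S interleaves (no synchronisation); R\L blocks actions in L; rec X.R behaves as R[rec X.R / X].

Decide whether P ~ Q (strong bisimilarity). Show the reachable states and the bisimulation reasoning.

YES

Reachable graph of P (5 states):
  u0 = rec X. b.(b.X + b.0) + b.b.X\{b} :: ··b··> u1, ··b··> u2
  u1 = b.(rec X. b.(b.X + b.0) + b.b.X\{b}) + b.0 :: ··b··> u0, ··b··> u3
  u2 = b.(rec X. b.(b.X + b.0) + b.b.X\{b})\{b} :: ··b··> u4
  u3 = 0 :: ∅
  u4 = (rec X. b.(b.X + b.0) + b.b.X\{b})\{b} :: ∅
Reachable graph of Q (5 states):
  v0 = rec X. b.(b.X + b.0) + 0 + b.b.X\{b} :: ··b··> v1, ··b··> v2
  v1 = b.(rec X. b.(b.X + b.0) + 0 + b.b.X\{b}) + b.0 :: ··b··> v0, ··b··> v3
  v2 = b.(rec X. b.(b.X + b.0) + 0 + b.b.X\{b})\{b} :: ··b··> v4
  v3 = 0 :: ∅
  v4 = (rec X. b.(b.X + b.0) + 0 + b.b.X\{b})\{b} :: ∅
Partition-refinement fixed point:
  B0 = {u0, v0}
  B1 = {u2, v2}
  B2 = {u3, u4, v3, v4}
  B3 = {u1, v1}
u0 ∈ B0, v0 ∈ B0 → same block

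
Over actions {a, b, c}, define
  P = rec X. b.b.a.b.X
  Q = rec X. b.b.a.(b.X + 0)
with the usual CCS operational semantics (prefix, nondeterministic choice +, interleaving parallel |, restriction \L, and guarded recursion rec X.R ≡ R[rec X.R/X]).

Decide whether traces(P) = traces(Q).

trace-equivalent

LTS(P): 4 reachable states
  s0 = rec X. b.b.a.b.X :: --b--▸ s1
  s1 = b.a.b.(rec X. b.b.a.b.X) :: --b--▸ s2
  s2 = a.b.(rec X. b.b.a.b.X) :: --a--▸ s3
  s3 = b.(rec X. b.b.a.b.X) :: --b--▸ s0
LTS(Q): 4 reachable states
  t0 = rec X. b.b.a.(b.X + 0) :: --b--▸ t1
  t1 = b.a.(b.(rec X. b.b.a.(b.X + 0)) + 0) :: --b--▸ t2
  t2 = a.(b.(rec X. b.b.a.(b.X + 0)) + 0) :: --a--▸ t3
  t3 = b.(rec X. b.b.a.(b.X + 0)) + 0 :: --b--▸ t0
Bisimilarity quotient blocks:
  B0 = {s0, t0}
  B1 = {s1, t1}
  B2 = {s2, t2}
  B3 = {s3, t3}
s0 ∈ B0, t0 ∈ B0 → same block
Bisimilar ⇒ trace-equivalent.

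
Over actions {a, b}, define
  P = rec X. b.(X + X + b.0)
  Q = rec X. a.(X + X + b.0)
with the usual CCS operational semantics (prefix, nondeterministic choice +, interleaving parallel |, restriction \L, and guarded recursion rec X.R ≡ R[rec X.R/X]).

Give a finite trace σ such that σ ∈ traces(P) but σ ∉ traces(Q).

b

Reachable graph of P (3 states):
  u0 = rec X. b.(X + X + b.0) | ··b··> u1
  u1 = (rec X. b.(X + X + b.0)) + (rec X. b.(X + X + b.0)) + b.0 | ··b··> u1, ··b··> u2
  u2 = 0 | deadlocked
Reachable graph of Q (3 states):
  v0 = rec X. a.(X + X + b.0) | ··a··> v1
  v1 = (rec X. a.(X + X + b.0)) + (rec X. a.(X + X + b.0)) + b.0 | ··a··> v1, ··b··> v2
  v2 = 0 | deadlocked
Run σ = ⟨b⟩ on P: start {u0}
  [1] b ⇒ {u1}
  P completes σ.
Run σ = ⟨b⟩ on Q: start {v0}
  [1] b ⇒ ∅  — Q cannot continue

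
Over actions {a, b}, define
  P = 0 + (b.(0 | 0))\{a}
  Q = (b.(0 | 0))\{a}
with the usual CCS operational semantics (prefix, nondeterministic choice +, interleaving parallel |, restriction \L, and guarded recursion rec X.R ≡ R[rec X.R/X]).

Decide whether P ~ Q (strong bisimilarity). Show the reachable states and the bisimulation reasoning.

Reachable graph of P (2 states):
  m0 = 0 + (b.(0 | 0))\{a} | -b-> m1
  m1 = (0 | 0)\{a} | stopped
Reachable graph of Q (2 states):
  n0 = (b.(0 | 0))\{a} | -b-> n1
  n1 = (0 | 0)\{a} | stopped
Partition-refinement fixed point:
  B0 = {m0, n0}
  B1 = {m1, n1}
m0 ∈ B0, n0 ∈ B0 → same block

P ~ Q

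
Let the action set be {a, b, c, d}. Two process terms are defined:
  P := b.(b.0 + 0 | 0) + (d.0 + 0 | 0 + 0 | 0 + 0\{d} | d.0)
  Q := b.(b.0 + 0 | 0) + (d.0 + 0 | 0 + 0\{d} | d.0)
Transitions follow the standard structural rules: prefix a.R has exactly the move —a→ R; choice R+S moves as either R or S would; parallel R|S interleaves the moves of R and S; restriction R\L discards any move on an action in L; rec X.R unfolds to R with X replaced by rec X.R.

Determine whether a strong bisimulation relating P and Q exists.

LTS(P): 4 reachable states
  m0 = b.(b.0 + 0 | 0) + (d.0 + 0 | 0 + 0 | 0 + 0\{d} | d.0) ⊢ -b-> m1, -d-> m2, -d-> m3
  m1 = b.0 + 0 | 0 ⊢ -b-> m2
  m2 = 0 ⊢ ·
  m3 = 0\{d} | 0 ⊢ ·
LTS(Q): 4 reachable states
  n0 = b.(b.0 + 0 | 0) + (d.0 + 0 | 0 + 0\{d} | d.0) ⊢ -b-> n1, -d-> n2, -d-> n3
  n1 = b.0 + 0 | 0 ⊢ -b-> n2
  n2 = 0 ⊢ ·
  n3 = 0\{d} | 0 ⊢ ·
Partition-refinement fixed point:
  B0 = {m0, n0}
  B1 = {m2, m3, n2, n3}
  B2 = {m1, n1}
m0 ∈ B0, n0 ∈ B0 → same block

bisimilar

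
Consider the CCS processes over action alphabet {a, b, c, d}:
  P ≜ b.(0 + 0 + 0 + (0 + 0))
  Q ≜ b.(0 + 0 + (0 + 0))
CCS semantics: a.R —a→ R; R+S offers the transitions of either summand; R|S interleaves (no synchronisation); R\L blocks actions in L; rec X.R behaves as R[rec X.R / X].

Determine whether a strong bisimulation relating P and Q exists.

YES

P's transition system — 2 states:
  s0 = b.(0 + 0 + 0 + (0 + 0)) → —b→ s1
  s1 = 0 + 0 + 0 + (0 + 0) → stopped
Q's transition system — 2 states:
  t0 = b.(0 + 0 + (0 + 0)) → —b→ t1
  t1 = 0 + 0 + (0 + 0) → stopped
Bisimilarity quotient blocks:
  B0 = {s0, t0}
  B1 = {s1, t1}
s0 ∈ B0, t0 ∈ B0 → same block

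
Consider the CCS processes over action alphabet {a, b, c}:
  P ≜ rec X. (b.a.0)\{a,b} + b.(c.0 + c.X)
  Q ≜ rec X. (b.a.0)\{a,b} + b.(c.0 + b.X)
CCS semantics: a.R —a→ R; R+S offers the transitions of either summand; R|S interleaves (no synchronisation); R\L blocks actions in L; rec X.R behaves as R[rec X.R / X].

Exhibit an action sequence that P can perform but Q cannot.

bcb

P's transition system — 3 states:
  p0 = rec X. (b.a.0)\{a,b} + b.(c.0 + c.X) → --b--▸ p1
  p1 = c.0 + c.(rec X. (b.a.0)\{a,b} + b.(c.0 + c.X)) → --c--▸ p0, --c--▸ p2
  p2 = 0 → deadlocked
Q's transition system — 3 states:
  q0 = rec X. (b.a.0)\{a,b} + b.(c.0 + b.X) → --b--▸ q1
  q1 = c.0 + b.(rec X. (b.a.0)\{a,b} + b.(c.0 + b.X)) → --b--▸ q0, --c--▸ q2
  q2 = 0 → deadlocked
Trace ⟨bcb⟩ through P, begin at {p0}:
  [1] b ⇒ {p1}
  [2] c ⇒ {p0, p2}
  [3] b ⇒ {p1}
  P completes σ.
Trace ⟨bcb⟩ through Q, begin at {q0}:
  [1] b ⇒ {q1}
  [2] c ⇒ {q2}
  [3] b ⇒ ∅  — Q cannot continue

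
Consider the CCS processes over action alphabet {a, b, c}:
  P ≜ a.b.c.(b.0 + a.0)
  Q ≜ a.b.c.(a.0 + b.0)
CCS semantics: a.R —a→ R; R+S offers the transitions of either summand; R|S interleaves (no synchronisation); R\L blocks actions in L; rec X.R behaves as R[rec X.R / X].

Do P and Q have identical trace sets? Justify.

LTS(P): 5 reachable states
  p0 = a.b.c.(b.0 + a.0) → —a→ p1
  p1 = b.c.(b.0 + a.0) → —b→ p2
  p2 = c.(b.0 + a.0) → —c→ p3
  p3 = b.0 + a.0 → —a→ p4, —b→ p4
  p4 = 0 → deadlocked
LTS(Q): 5 reachable states
  q0 = a.b.c.(a.0 + b.0) → —a→ q1
  q1 = b.c.(a.0 + b.0) → —b→ q2
  q2 = c.(a.0 + b.0) → —c→ q3
  q3 = a.0 + b.0 → —a→ q4, —b→ q4
  q4 = 0 → deadlocked
Bisimilarity quotient blocks:
  B0 = {p0, q0}
  B1 = {p1, q1}
  B2 = {p2, q2}
  B3 = {p3, q3}
  B4 = {p4, q4}
p0 ∈ B0, q0 ∈ B0 → same block
Bisimilar ⇒ trace-equivalent.

YES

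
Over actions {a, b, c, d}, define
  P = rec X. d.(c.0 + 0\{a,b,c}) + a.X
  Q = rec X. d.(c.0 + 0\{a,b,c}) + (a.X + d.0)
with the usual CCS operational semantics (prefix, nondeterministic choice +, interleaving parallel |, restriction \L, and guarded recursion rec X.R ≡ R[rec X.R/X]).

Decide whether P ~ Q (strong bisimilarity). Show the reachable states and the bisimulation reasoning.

P ≁ Q

P's transition system — 3 states:
  s0 = rec X. d.(c.0 + 0\{a,b,c}) + a.X :: ··a··> s0, ··d··> s1
  s1 = c.0 + 0\{a,b,c} :: ··c··> s2
  s2 = 0 :: stopped
Q's transition system — 3 states:
  t0 = rec X. d.(c.0 + 0\{a,b,c}) + (a.X + d.0) :: ··a··> t0, ··d··> t1, ··d··> t2
  t1 = 0 :: stopped
  t2 = c.0 + 0\{a,b,c} :: ··c··> t1
Partition-refinement fixed point:
  B0 = {s0}
  B1 = {s1, t2}
  B2 = {s2, t1}
  B3 = {t0}
s0 ∈ B0, t0 ∈ B3 → different blocks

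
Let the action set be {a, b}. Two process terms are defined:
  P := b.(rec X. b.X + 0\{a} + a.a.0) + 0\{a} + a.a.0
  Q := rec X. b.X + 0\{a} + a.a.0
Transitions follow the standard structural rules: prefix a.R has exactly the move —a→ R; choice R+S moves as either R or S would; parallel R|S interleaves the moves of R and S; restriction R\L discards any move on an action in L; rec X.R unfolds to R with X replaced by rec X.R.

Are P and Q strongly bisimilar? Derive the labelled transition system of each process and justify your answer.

LTS(P): 4 reachable states
  u0 = b.(rec X. b.X + 0\{a} + a.a.0) + 0\{a} + a.a.0 | =a=> u1, =b=> u2
  u1 = a.0 | =a=> u3
  u2 = rec X. b.X + 0\{a} + a.a.0 | =a=> u1, =b=> u2
  u3 = 0 | deadlocked
LTS(Q): 3 reachable states
  v0 = rec X. b.X + 0\{a} + a.a.0 | =a=> v1, =b=> v0
  v1 = a.0 | =a=> v2
  v2 = 0 | deadlocked
Partition-refinement fixed point:
  B0 = {u0, u2, v0}
  B1 = {u1, v1}
  B2 = {u3, v2}
u0 ∈ B0, v0 ∈ B0 → same block

P ~ Q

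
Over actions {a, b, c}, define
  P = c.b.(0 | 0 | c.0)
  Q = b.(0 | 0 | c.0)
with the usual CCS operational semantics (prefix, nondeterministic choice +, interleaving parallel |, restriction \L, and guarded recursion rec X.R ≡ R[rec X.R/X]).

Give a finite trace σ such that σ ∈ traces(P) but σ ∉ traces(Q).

LTS(P): 4 reachable states
  p0 = c.b.(0 | 0 | c.0) has moves =c=> p1
  p1 = b.(0 | 0 | c.0) has moves =b=> p2
  p2 = 0 | 0 | c.0 has moves =c=> p3
  p3 = 0 | 0 | 0 has moves stopped
LTS(Q): 3 reachable states
  q0 = b.(0 | 0 | c.0) has moves =b=> q1
  q1 = 0 | 0 | c.0 has moves =c=> q2
  q2 = 0 | 0 | 0 has moves stopped
Trace ⟨c⟩ through P, begin at {p0}:
  step 1 (c): {p1}
  P completes σ.
Trace ⟨c⟩ through Q, begin at {q0}:
  step 1 (c): ∅  — Q cannot continue

c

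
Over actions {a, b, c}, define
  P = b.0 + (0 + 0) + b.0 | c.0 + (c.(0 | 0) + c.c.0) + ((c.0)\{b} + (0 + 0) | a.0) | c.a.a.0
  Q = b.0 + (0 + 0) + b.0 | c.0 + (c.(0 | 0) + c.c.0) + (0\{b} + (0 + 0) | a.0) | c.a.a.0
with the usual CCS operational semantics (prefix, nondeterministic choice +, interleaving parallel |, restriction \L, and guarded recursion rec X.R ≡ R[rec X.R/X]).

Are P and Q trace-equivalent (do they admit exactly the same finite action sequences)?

P's transition system — 17 states:
  s0 = b.0 + (0 + 0) + b.0 | c.0 + (c.(0 | 0) + c.c.0) + ((c.0)\{b} + (0 + 0) | a.0) | c.a.a.0 → =a=> s1, =b=> s2, =b=> s3, =c=> s4, =c=> s5, =c=> s6, =c=> s7, =c=> s8
  s1 = (0 + 0) | 0 | c.a.a.0 → =c=> s9
  s2 = 0 → deadlocked
  s3 = 0 | c.0 → =c=> s5
  s4 = ((c.0)\{b} + (0 + 0) | a.0) | a.a.0 → =a=> s10, =a=> s9, =c=> s11
  s5 = 0 | 0 → deadlocked
  s6 = 0\{b} | c.a.a.0 → =c=> s11
  s7 = b.0 | 0 → =b=> s5
  s8 = c.0 → =c=> s2
  s9 = (0 + 0) | 0 | a.a.0 → =a=> s12
  s10 = ((c.0)\{b} + (0 + 0) | a.0) | a.0 → =a=> s12, =a=> s13, =c=> s14
  s11 = 0\{b} | a.a.0 → =a=> s14
  s12 = (0 + 0) | 0 | a.0 → =a=> s15
  s13 = ((c.0)\{b} + (0 + 0) | a.0) | 0 → =a=> s15, =c=> s16
  s14 = 0\{b} | a.0 → =a=> s16
  s15 = (0 + 0) | 0 | 0 → deadlocked
  s16 = 0\{b} | 0 → deadlocked
Q's transition system — 13 states:
  t0 = b.0 + (0 + 0) + b.0 | c.0 + (c.(0 | 0) + c.c.0) + (0\{b} + (0 + 0) | a.0) | c.a.a.0 → =a=> t1, =b=> t2, =b=> t3, =c=> t4, =c=> t5, =c=> t6, =c=> t7
  t1 = (0 + 0) | 0 | c.a.a.0 → =c=> t8
  t2 = 0 → deadlocked
  t3 = 0 | c.0 → =c=> t5
  t4 = (0\{b} + (0 + 0) | a.0) | a.a.0 → =a=> t8, =a=> t9
  t5 = 0 | 0 → deadlocked
  t6 = b.0 | 0 → =b=> t5
  t7 = c.0 → =c=> t2
  t8 = (0 + 0) | 0 | a.a.0 → =a=> t10
  t9 = (0\{b} + (0 + 0) | a.0) | a.0 → =a=> t10, =a=> t11
  t10 = (0 + 0) | 0 | a.0 → =a=> t12
  t11 = (0\{b} + (0 + 0) | a.0) | 0 → =a=> t12
  t12 = (0 + 0) | 0 | 0 → deadlocked
Trace ⟨cca⟩ through P, begin at {s0}:
  step 1 (c): {s4, s5, s6, s7, s8}
  step 2 (c): {s11, s2}
  step 3 (a): {s14}
  ✓ P
Trace ⟨cca⟩ through Q, begin at {t0}:
  step 1 (c): {t4, t5, t6, t7}
  step 2 (c): {t2}
  step 3 (a): no successor for Q

traces(P) ≠ traces(Q) — witness ⟨cca⟩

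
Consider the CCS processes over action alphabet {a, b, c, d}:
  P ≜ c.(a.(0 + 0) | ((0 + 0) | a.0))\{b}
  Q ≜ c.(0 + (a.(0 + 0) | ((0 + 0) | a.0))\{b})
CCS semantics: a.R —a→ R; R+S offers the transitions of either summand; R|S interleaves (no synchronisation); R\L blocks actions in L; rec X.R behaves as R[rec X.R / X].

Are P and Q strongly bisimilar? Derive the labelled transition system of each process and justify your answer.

bisimilar

Reachable graph of P (5 states):
  p0 = c.(a.(0 + 0) | ((0 + 0) | a.0))\{b} ⊢ =c=> p1
  p1 = (a.(0 + 0) | ((0 + 0) | a.0))\{b} ⊢ =a=> p2, =a=> p3
  p2 = ((0 + 0) | ((0 + 0) | a.0))\{b} ⊢ =a=> p4
  p3 = (a.(0 + 0) | ((0 + 0) | 0))\{b} ⊢ =a=> p4
  p4 = ((0 + 0) | ((0 + 0) | 0))\{b} ⊢ (no moves)
Reachable graph of Q (5 states):
  q0 = c.(0 + (a.(0 + 0) | ((0 + 0) | a.0))\{b}) ⊢ =c=> q1
  q1 = 0 + (a.(0 + 0) | ((0 + 0) | a.0))\{b} ⊢ =a=> q2, =a=> q3
  q2 = ((0 + 0) | ((0 + 0) | a.0))\{b} ⊢ =a=> q4
  q3 = (a.(0 + 0) | ((0 + 0) | 0))\{b} ⊢ =a=> q4
  q4 = ((0 + 0) | ((0 + 0) | 0))\{b} ⊢ (no moves)
Coarsest stable partition (strong bisimilarity classes):
  B0 = {p0, q0}
  B1 = {p1, q1}
  B2 = {p2, p3, q2, q3}
  B3 = {p4, q4}
p0 ∈ B0, q0 ∈ B0 → same block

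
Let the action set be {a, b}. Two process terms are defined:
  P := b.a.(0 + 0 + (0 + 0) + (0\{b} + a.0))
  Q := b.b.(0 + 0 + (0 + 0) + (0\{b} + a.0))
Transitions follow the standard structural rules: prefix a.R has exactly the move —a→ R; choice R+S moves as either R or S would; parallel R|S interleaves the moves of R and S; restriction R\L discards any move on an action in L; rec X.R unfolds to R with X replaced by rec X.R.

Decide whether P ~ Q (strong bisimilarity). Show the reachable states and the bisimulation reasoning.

P's transition system — 4 states:
  p0 = b.a.(0 + 0 + (0 + 0) + (0\{b} + a.0)) | --b--▸ p1
  p1 = a.(0 + 0 + (0 + 0) + (0\{b} + a.0)) | --a--▸ p2
  p2 = 0 + 0 + (0 + 0) + (0\{b} + a.0) | --a--▸ p3
  p3 = 0 | (no moves)
Q's transition system — 4 states:
  q0 = b.b.(0 + 0 + (0 + 0) + (0\{b} + a.0)) | --b--▸ q1
  q1 = b.(0 + 0 + (0 + 0) + (0\{b} + a.0)) | --b--▸ q2
  q2 = 0 + 0 + (0 + 0) + (0\{b} + a.0) | --a--▸ q3
  q3 = 0 | (no moves)
Partition-refinement fixed point:
  B0 = {p0}
  B1 = {p1}
  B2 = {p2, q2}
  B3 = {p3, q3}
  B4 = {q0}
  B5 = {q1}
p0 ∈ B0, q0 ∈ B4 → different blocks

P ≁ Q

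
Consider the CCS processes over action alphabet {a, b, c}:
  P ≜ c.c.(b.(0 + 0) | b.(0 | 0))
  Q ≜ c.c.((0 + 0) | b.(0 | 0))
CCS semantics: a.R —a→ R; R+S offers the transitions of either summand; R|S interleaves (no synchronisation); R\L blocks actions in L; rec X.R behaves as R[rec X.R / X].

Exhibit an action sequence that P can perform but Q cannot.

ccbb

P's transition system — 6 states:
  u0 = c.c.(b.(0 + 0) | b.(0 | 0)) ⊢ --c--▸ u1
  u1 = c.(b.(0 + 0) | b.(0 | 0)) ⊢ --c--▸ u2
  u2 = b.(0 + 0) | b.(0 | 0) ⊢ --b--▸ u3, --b--▸ u4
  u3 = (0 + 0) | b.(0 | 0) ⊢ --b--▸ u5
  u4 = b.(0 + 0) | (0 | 0) ⊢ --b--▸ u5
  u5 = (0 + 0) | (0 | 0) ⊢ (no moves)
Q's transition system — 4 states:
  v0 = c.c.((0 + 0) | b.(0 | 0)) ⊢ --c--▸ v1
  v1 = c.((0 + 0) | b.(0 | 0)) ⊢ --c--▸ v2
  v2 = (0 + 0) | b.(0 | 0) ⊢ --b--▸ v3
  v3 = (0 + 0) | (0 | 0) ⊢ (no moves)
Executing ccbb from P (initial set {u0}):
  after c @ step 1: {u1}
  after c @ step 2: {u2}
  after b @ step 3: {u3, u4}
  after b @ step 4: {u5}
  — P admits the full trace.
Executing ccbb from Q (initial set {v0}):
  after c @ step 1: {v1}
  after c @ step 2: {v2}
  after b @ step 3: {v3}
  after b @ step 4: no successor for Q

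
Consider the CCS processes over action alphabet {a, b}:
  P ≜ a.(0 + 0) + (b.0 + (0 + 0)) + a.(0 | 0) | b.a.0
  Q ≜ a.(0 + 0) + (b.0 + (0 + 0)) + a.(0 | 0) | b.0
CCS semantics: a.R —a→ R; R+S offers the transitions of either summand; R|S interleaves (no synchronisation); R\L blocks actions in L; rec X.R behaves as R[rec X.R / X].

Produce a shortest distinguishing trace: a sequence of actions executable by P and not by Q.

Reachable graph of P (8 states):
  m0 = a.(0 + 0) + (b.0 + (0 + 0)) + a.(0 | 0) | b.a.0 :: ··a··> m1, ··a··> m2, ··b··> m3, ··b··> m4
  m1 = 0 + 0 :: ∅
  m2 = 0 | 0 | b.a.0 :: ··b··> m5
  m3 = 0 :: ∅
  m4 = a.(0 | 0) | a.0 :: ··a··> m5, ··a··> m6
  m5 = 0 | 0 | a.0 :: ··a··> m7
  m6 = a.(0 | 0) | 0 :: ··a··> m7
  m7 = 0 | 0 | 0 :: ∅
Reachable graph of Q (6 states):
  n0 = a.(0 + 0) + (b.0 + (0 + 0)) + a.(0 | 0) | b.0 :: ··a··> n1, ··a··> n2, ··b··> n3, ··b··> n4
  n1 = 0 + 0 :: ∅
  n2 = 0 | 0 | b.0 :: ··b··> n5
  n3 = 0 :: ∅
  n4 = a.(0 | 0) | 0 :: ··a··> n5
  n5 = 0 | 0 | 0 :: ∅
Trace ⟨aba⟩ through P, begin at {m0}:
  step 1 (a): {m1, m2}
  step 2 (b): {m5}
  step 3 (a): {m7}
  — P admits the full trace.
Trace ⟨aba⟩ through Q, begin at {n0}:
  step 1 (a): {n1, n2}
  step 2 (b): {n5}
  step 3 (a): ∅  — Q cannot continue

aba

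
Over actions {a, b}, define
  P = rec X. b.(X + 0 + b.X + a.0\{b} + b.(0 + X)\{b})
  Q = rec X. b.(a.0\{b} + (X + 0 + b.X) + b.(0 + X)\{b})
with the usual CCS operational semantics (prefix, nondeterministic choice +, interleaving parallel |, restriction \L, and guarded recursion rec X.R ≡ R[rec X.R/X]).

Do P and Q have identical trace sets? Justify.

Reachable graph of P (4 states):
  u0 = rec X. b.(X + 0 + b.X + a.0\{b} + b.(0 + X)\{b}) | =b=> u1
  u1 = (rec X. b.(X + 0 + b.X + a.0\{b} + b.(0 + X)\{b})) + 0 + b.(rec X. b.(X + 0 + b.X + a.0\{b} + b.(0 + X)\{b})) + a.0\{b} + b.(0 + (rec X. b.(X + 0 + b.X + a.0\{b} + b.(0 + X)\{b})))\{b} | =a=> u2, =b=> u0, =b=> u1, =b=> u3
  u2 = 0\{b} | deadlocked
  u3 = (0 + (rec X. b.(X + 0 + b.X + a.0\{b} + b.(0 + X)\{b})))\{b} | deadlocked
Reachable graph of Q (4 states):
  v0 = rec X. b.(a.0\{b} + (X + 0 + b.X) + b.(0 + X)\{b}) | =b=> v1
  v1 = a.0\{b} + ((rec X. b.(a.0\{b} + (X + 0 + b.X) + b.(0 + X)\{b})) + 0 + b.(rec X. b.(a.0\{b} + (X + 0 + b.X) + b.(0 + X)\{b}))) + b.(0 + (rec X. b.(a.0\{b} + (X + 0 + b.X) + b.(0 + X)\{b})))\{b} | =a=> v2, =b=> v0, =b=> v1, =b=> v3
  v2 = 0\{b} | deadlocked
  v3 = (0 + (rec X. b.(a.0\{b} + (X + 0 + b.X) + b.(0 + X)\{b})))\{b} | deadlocked
Bisimilarity quotient blocks:
  B0 = {u0, v0}
  B1 = {u1, v1}
  B2 = {u2, u3, v2, v3}
u0 ∈ B0, v0 ∈ B0 → same block
Bisimilar ⇒ trace-equivalent.

traces(P) = traces(Q)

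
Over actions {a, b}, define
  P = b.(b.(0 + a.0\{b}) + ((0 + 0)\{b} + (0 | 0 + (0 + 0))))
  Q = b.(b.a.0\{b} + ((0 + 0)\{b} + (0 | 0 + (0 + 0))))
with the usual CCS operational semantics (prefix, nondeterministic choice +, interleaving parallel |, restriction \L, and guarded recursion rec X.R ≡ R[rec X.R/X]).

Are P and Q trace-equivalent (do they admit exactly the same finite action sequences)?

trace-equivalent

P's transition system — 4 states:
  u0 = b.(b.(0 + a.0\{b}) + ((0 + 0)\{b} + (0 | 0 + (0 + 0)))) :: —b→ u1
  u1 = b.(0 + a.0\{b}) + ((0 + 0)\{b} + (0 | 0 + (0 + 0))) :: —b→ u2
  u2 = 0 + a.0\{b} :: —a→ u3
  u3 = 0\{b} :: ·
Q's transition system — 4 states:
  v0 = b.(b.a.0\{b} + ((0 + 0)\{b} + (0 | 0 + (0 + 0)))) :: —b→ v1
  v1 = b.a.0\{b} + ((0 + 0)\{b} + (0 | 0 + (0 + 0))) :: —b→ v2
  v2 = a.0\{b} :: —a→ v3
  v3 = 0\{b} :: ·
Bisimilarity quotient blocks:
  B0 = {u0, v0}
  B1 = {u1, v1}
  B2 = {u2, v2}
  B3 = {u3, v3}
u0 ∈ B0, v0 ∈ B0 → same block
Bisimilar ⇒ trace-equivalent.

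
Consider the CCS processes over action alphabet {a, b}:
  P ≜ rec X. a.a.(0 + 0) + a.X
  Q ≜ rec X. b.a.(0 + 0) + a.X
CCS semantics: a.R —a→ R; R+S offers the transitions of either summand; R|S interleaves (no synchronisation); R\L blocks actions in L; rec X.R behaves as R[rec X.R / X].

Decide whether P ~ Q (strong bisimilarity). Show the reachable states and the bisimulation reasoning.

P's transition system — 3 states:
  s0 = rec X. a.a.(0 + 0) + a.X | —a→ s0, —a→ s1
  s1 = a.(0 + 0) | —a→ s2
  s2 = 0 + 0 | deadlocked
Q's transition system — 3 states:
  t0 = rec X. b.a.(0 + 0) + a.X | —a→ t0, —b→ t1
  t1 = a.(0 + 0) | —a→ t2
  t2 = 0 + 0 | deadlocked
Bisimilarity quotient blocks:
  B0 = {s0}
  B1 = {s1, t1}
  B2 = {s2, t2}
  B3 = {t0}
s0 ∈ B0, t0 ∈ B3 → different blocks

NO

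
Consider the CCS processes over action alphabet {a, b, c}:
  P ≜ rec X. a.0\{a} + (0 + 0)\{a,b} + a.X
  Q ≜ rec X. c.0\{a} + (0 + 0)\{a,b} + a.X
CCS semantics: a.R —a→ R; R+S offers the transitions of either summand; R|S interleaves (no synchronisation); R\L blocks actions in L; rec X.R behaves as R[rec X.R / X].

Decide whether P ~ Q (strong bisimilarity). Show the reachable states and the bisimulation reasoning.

not bisimilar

Reachable graph of P (2 states):
  s0 = rec X. a.0\{a} + (0 + 0)\{a,b} + a.X | =a=> s0, =a=> s1
  s1 = 0\{a} | stopped
Reachable graph of Q (2 states):
  t0 = rec X. c.0\{a} + (0 + 0)\{a,b} + a.X | =a=> t0, =c=> t1
  t1 = 0\{a} | stopped
Coarsest stable partition (strong bisimilarity classes):
  B0 = {s0}
  B1 = {s1, t1}
  B2 = {t0}
s0 ∈ B0, t0 ∈ B2 → different blocks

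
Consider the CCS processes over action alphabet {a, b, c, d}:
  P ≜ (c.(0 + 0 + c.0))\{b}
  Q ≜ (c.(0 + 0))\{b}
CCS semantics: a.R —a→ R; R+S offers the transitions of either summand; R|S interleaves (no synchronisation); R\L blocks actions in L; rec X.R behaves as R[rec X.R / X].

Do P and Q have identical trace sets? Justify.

traces(P) ≠ traces(Q) — witness ⟨cc⟩

LTS(P): 3 reachable states
  m0 = (c.(0 + 0 + c.0))\{b} → =c=> m1
  m1 = (0 + 0 + c.0)\{b} → =c=> m2
  m2 = 0\{b} → deadlocked
LTS(Q): 2 reachable states
  n0 = (c.(0 + 0))\{b} → =c=> n1
  n1 = (0 + 0)\{b} → deadlocked
Run σ = ⟨cc⟩ on P: start {m0}
  after c @ step 1: {m1}
  after c @ step 2: {m2}
  ✓ P
Run σ = ⟨cc⟩ on Q: start {n0}
  after c @ step 1: {n1}
  after c @ step 2: no successor for Q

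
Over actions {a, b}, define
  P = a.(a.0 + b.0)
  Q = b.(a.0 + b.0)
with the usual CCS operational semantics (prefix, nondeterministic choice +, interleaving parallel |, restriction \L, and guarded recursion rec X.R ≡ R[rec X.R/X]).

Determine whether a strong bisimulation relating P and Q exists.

Reachable graph of P (3 states):
  p0 = a.(a.0 + b.0) | —a→ p1
  p1 = a.0 + b.0 | —a→ p2, —b→ p2
  p2 = 0 | ∅
Reachable graph of Q (3 states):
  q0 = b.(a.0 + b.0) | —b→ q1
  q1 = a.0 + b.0 | —a→ q2, —b→ q2
  q2 = 0 | ∅
Bisimilarity quotient blocks:
  B0 = {p0}
  B1 = {p1, q1}
  B2 = {p2, q2}
  B3 = {q0}
p0 ∈ B0, q0 ∈ B3 → different blocks

not bisimilar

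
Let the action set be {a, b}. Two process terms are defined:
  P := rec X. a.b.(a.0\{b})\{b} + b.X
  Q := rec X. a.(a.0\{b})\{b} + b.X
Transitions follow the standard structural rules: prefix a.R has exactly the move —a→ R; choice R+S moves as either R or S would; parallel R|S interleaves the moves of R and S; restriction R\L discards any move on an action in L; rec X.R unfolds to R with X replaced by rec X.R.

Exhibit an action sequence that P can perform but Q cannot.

Reachable graph of P (4 states):
  m0 = rec X. a.b.(a.0\{b})\{b} + b.X has moves —a→ m1, —b→ m0
  m1 = b.(a.0\{b})\{b} has moves —b→ m2
  m2 = (a.0\{b})\{b} has moves —a→ m3
  m3 = 0\{b}\{b} has moves ·
Reachable graph of Q (3 states):
  n0 = rec X. a.(a.0\{b})\{b} + b.X has moves —a→ n1, —b→ n0
  n1 = (a.0\{b})\{b} has moves —a→ n2
  n2 = 0\{b}\{b} has moves ·
Executing ab from P (initial set {m0}):
  step 1 (a): {m1}
  step 2 (b): {m2}
  P completes σ.
Executing ab from Q (initial set {n0}):
  step 1 (a): {n1}
  step 2 (b): ∅ (Q stuck)

ab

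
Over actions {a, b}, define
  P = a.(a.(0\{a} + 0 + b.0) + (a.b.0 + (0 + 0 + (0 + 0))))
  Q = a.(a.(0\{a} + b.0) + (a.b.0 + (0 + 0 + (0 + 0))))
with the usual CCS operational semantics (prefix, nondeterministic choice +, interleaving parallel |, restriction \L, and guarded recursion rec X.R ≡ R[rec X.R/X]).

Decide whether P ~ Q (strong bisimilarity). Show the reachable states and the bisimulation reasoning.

Reachable graph of P (5 states):
  m0 = a.(a.(0\{a} + 0 + b.0) + (a.b.0 + (0 + 0 + (0 + 0)))) → —a→ m1
  m1 = a.(0\{a} + 0 + b.0) + (a.b.0 + (0 + 0 + (0 + 0))) → —a→ m2, —a→ m3
  m2 = 0\{a} + 0 + b.0 → —b→ m4
  m3 = b.0 → —b→ m4
  m4 = 0 → ∅
Reachable graph of Q (5 states):
  n0 = a.(a.(0\{a} + b.0) + (a.b.0 + (0 + 0 + (0 + 0)))) → —a→ n1
  n1 = a.(0\{a} + b.0) + (a.b.0 + (0 + 0 + (0 + 0))) → —a→ n2, —a→ n3
  n2 = 0\{a} + b.0 → —b→ n4
  n3 = b.0 → —b→ n4
  n4 = 0 → ∅
Partition-refinement fixed point:
  B0 = {m0, n0}
  B1 = {m1, n1}
  B2 = {m2, m3, n2, n3}
  B3 = {m4, n4}
m0 ∈ B0, n0 ∈ B0 → same block

bisimilar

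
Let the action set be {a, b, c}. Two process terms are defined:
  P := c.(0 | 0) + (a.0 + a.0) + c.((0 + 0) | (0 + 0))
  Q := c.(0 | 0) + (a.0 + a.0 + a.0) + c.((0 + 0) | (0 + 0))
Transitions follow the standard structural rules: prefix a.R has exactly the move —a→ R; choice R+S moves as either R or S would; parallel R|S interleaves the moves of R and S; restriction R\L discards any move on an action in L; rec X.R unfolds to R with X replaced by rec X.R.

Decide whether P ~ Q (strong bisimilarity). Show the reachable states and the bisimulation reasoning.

P's transition system — 4 states:
  p0 = c.(0 | 0) + (a.0 + a.0) + c.((0 + 0) | (0 + 0)) → ··a··> p1, ··c··> p2, ··c··> p3
  p1 = 0 → (no moves)
  p2 = (0 + 0) | (0 + 0) → (no moves)
  p3 = 0 | 0 → (no moves)
Q's transition system — 4 states:
  q0 = c.(0 | 0) + (a.0 + a.0 + a.0) + c.((0 + 0) | (0 + 0)) → ··a··> q1, ··c··> q2, ··c··> q3
  q1 = 0 → (no moves)
  q2 = (0 + 0) | (0 + 0) → (no moves)
  q3 = 0 | 0 → (no moves)
Coarsest stable partition (strong bisimilarity classes):
  B0 = {p0, q0}
  B1 = {p1, p2, p3, q1, q2, q3}
p0 ∈ B0, q0 ∈ B0 → same block

YES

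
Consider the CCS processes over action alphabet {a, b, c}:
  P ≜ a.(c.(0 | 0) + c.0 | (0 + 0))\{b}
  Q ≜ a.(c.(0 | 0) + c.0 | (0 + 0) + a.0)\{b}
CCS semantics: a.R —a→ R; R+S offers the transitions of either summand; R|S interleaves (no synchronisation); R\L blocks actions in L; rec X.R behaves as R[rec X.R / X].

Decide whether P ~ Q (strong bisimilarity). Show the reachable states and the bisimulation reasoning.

LTS(P): 4 reachable states
  p0 = a.(c.(0 | 0) + c.0 | (0 + 0))\{b} has moves ··a··> p1
  p1 = (c.(0 | 0) + c.0 | (0 + 0))\{b} has moves ··c··> p2, ··c··> p3
  p2 = (0 | (0 + 0))\{b} has moves ∅
  p3 = (0 | 0)\{b} has moves ∅
LTS(Q): 5 reachable states
  q0 = a.(c.(0 | 0) + c.0 | (0 + 0) + a.0)\{b} has moves ··a··> q1
  q1 = (c.(0 | 0) + c.0 | (0 + 0) + a.0)\{b} has moves ··a··> q2, ··c··> q3, ··c··> q4
  q2 = 0\{b} has moves ∅
  q3 = (0 | (0 + 0))\{b} has moves ∅
  q4 = (0 | 0)\{b} has moves ∅
Bisimilarity quotient blocks:
  B0 = {p0}
  B1 = {p1}
  B2 = {p2, p3, q2, q3, q4}
  B3 = {q0}
  B4 = {q1}
p0 ∈ B0, q0 ∈ B3 → different blocks

NO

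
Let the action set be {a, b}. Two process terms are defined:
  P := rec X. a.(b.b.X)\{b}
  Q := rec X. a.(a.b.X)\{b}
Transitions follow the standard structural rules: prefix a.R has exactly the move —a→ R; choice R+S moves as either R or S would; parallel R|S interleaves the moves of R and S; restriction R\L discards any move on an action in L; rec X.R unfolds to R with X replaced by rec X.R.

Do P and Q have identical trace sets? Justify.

trace-distinct — witness ⟨aa⟩

Reachable graph of P (2 states):
  m0 = rec X. a.(b.b.X)\{b} → ··a··> m1
  m1 = (b.b.(rec X. a.(b.b.X)\{b}))\{b} → deadlocked
Reachable graph of Q (3 states):
  n0 = rec X. a.(a.b.X)\{b} → ··a··> n1
  n1 = (a.b.(rec X. a.(a.b.X)\{b}))\{b} → ··a··> n2
  n2 = (b.(rec X. a.(a.b.X)\{b}))\{b} → deadlocked
Run σ = ⟨aa⟩ on Q: start {n0}
  step 1 (a): {n1}
  step 2 (a): {n2}
  — Q admits the full trace.
Run σ = ⟨aa⟩ on P: start {m0}
  step 1 (a): {m1}
  step 2 (a): ∅ (P stuck)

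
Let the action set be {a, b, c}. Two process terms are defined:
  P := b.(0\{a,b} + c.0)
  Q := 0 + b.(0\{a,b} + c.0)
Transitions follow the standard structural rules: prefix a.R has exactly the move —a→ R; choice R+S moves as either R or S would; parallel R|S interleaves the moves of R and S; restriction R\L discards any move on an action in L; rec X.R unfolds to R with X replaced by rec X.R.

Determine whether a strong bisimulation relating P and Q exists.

bisimilar

LTS(P): 3 reachable states
  u0 = b.(0\{a,b} + c.0) | -b-> u1
  u1 = 0\{a,b} + c.0 | -c-> u2
  u2 = 0 | deadlocked
LTS(Q): 3 reachable states
  v0 = 0 + b.(0\{a,b} + c.0) | -b-> v1
  v1 = 0\{a,b} + c.0 | -c-> v2
  v2 = 0 | deadlocked
Partition-refinement fixed point:
  B0 = {u0, v0}
  B1 = {u1, v1}
  B2 = {u2, v2}
u0 ∈ B0, v0 ∈ B0 → same block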